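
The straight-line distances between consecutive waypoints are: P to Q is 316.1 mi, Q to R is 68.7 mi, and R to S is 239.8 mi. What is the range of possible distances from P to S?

7.6 ≤ PS ≤ 624.6 mi

The maximum is all hops collinear in one direction: 316.1 + 68.7 + 239.8 = 624.6.
The longest hop is 316.1; the others sum to 308.5. Folding the others back against it leaves at least 316.1 − 308.5 = 7.6.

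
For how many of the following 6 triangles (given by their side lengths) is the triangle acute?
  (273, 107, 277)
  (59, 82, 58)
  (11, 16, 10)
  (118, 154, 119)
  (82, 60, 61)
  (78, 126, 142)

5

(273,107,277): 107²+273² = 85978 > 76729 = 277² → acute
(59,82,58): 58²+59² = 6845 > 6724 = 82² → acute
(11,16,10): 10²+11² = 221 < 256 = 16² → obtuse
(118,154,119): 118²+119² = 28085 > 23716 = 154² → acute
(82,60,61): 60²+61² = 7321 > 6724 = 82² → acute
(78,126,142): 78²+126² = 21960 > 20164 = 142² → acute
5 of the 6 are acute.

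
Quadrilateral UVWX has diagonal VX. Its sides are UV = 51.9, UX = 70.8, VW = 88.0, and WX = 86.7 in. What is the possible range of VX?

From triangle UVX: |51.9 − 70.8| < VX < 51.9 + 70.8, i.e. 18.9 < VX < 122.7.
From triangle WVX: 1.3 < VX < 174.7.
Both must hold, so VX lies in the intersection.

18.9 < VX < 122.7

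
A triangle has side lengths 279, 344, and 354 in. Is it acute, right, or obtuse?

acute

Compare the square of the longest side to the sum of squares of the other two: 279² + 344² = 196177 > 125316 = 354².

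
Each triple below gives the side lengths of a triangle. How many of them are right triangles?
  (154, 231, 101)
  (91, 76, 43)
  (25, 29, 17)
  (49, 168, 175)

1

(154,231,101): 101²+154² = 33917 < 53361 = 231² → obtuse
(91,76,43): 43²+76² = 7625 < 8281 = 91² → obtuse
(25,29,17): 17²+25² = 914 > 841 = 29² → acute
(49,168,175): 49²+168² = 30625 = 175² → right
1 of the 4 is right.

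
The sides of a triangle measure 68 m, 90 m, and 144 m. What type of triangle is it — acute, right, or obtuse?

Compare the square of the longest side to the sum of squares of the other two: 68² + 90² = 12724 < 20736 = 144².

obtuse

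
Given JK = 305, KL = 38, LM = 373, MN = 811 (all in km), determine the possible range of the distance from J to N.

The maximum is all hops collinear in one direction: 305 + 38 + 373 + 811 = 1527.
The longest hop is 811; the others sum to 716. Folding the others back against it leaves at least 811 − 716 = 95.

95 ≤ JN ≤ 1527 km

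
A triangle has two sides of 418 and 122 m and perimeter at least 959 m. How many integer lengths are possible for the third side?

121

Triangle inequality: 296 < x < 540. Perimeter ≥ 959 gives x ≥ 959 − 418 − 122 = 419.
So 419 ≤ x < 540; integers 419 through 539: 121 values.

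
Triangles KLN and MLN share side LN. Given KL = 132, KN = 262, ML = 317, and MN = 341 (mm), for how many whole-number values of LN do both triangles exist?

From triangle KLN: 130 < LN < 394.
From triangle MLN: 24 < LN < 658.
Intersection: 130 < LN < 394, so integers 131 through 393: 263 values.

263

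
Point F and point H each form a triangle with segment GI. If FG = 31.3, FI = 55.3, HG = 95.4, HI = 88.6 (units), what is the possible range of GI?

From triangle FGI: |31.3 − 55.3| < GI < 31.3 + 55.3, i.e. 24.0 < GI < 86.6.
From triangle HGI: 6.8 < GI < 184.0.
Both must hold, so GI lies in the intersection.

24.0 < GI < 86.6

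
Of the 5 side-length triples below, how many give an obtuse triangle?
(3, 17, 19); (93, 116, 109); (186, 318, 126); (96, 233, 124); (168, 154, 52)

2

(3,17,19): 3²+17² = 298 < 361 = 19² → obtuse
(93,116,109): 93²+109² = 20530 > 13456 = 116² → acute
(186,318,126): 126+186 ≤ 318, not a triangle
(96,233,124): 96+124 ≤ 233, not a triangle
(168,154,52): 52²+154² = 26420 < 28224 = 168² → obtuse
2 of the 5 are obtuse.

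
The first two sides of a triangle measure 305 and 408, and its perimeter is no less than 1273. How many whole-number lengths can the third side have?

Triangle inequality: 103 < x < 713. Perimeter ≥ 1273 gives x ≥ 1273 − 305 − 408 = 560.
So 560 ≤ x < 713; integers 560 through 712: 153 values.

153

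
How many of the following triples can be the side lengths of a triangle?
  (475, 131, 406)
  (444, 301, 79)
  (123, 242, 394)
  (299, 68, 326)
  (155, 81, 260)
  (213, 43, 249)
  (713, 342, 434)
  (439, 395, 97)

(131,406,475): 131+406 > 475 → valid
(79,301,444): 79+301 ≤ 444 → not valid
(123,242,394): 123+242 ≤ 394 → not valid
(68,299,326): 68+299 > 326 → valid
(81,155,260): 81+155 ≤ 260 → not valid
(43,213,249): 43+213 > 249 → valid
(342,434,713): 342+434 > 713 → valid
(97,395,439): 97+395 > 439 → valid
5 of the 8 triples form a triangle.

5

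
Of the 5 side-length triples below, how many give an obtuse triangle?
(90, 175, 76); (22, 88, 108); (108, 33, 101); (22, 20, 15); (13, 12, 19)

(90,175,76): 76+90 ≤ 175, not a triangle
(22,88,108): 22²+88² = 8228 < 11664 = 108² → obtuse
(108,33,101): 33²+101² = 11290 < 11664 = 108² → obtuse
(22,20,15): 15²+20² = 625 > 484 = 22² → acute
(13,12,19): 12²+13² = 313 < 361 = 19² → obtuse
3 of the 5 are obtuse.

3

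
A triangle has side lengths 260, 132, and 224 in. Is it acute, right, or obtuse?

Compare the square of the longest side to the sum of squares of the other two: 132² + 224² = 67600 = 260².

right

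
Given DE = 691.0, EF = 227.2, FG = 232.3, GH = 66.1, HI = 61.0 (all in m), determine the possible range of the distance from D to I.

104.4 ≤ DI ≤ 1277.6 m

The maximum is all hops collinear in one direction: 691.0 + 227.2 + 232.3 + 66.1 + 61.0 = 1277.6.
The longest hop is 691.0; the others sum to 586.6. Folding the others back against it leaves at least 691.0 − 586.6 = 104.4.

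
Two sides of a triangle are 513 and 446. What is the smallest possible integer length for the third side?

The third side must be strictly greater than |513 − 446| = 67.
The smallest integer above 67 is 68.

68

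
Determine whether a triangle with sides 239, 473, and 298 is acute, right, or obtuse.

obtuse

Compare the square of the longest side to the sum of squares of the other two: 239² + 298² = 145925 < 223729 = 473².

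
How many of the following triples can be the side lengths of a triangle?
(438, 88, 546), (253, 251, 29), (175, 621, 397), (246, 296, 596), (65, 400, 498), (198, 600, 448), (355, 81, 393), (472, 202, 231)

3

(88,438,546): 88+438 ≤ 546 → not valid
(29,251,253): 29+251 > 253 → valid
(175,397,621): 175+397 ≤ 621 → not valid
(246,296,596): 246+296 ≤ 596 → not valid
(65,400,498): 65+400 ≤ 498 → not valid
(198,448,600): 198+448 > 600 → valid
(81,355,393): 81+355 > 393 → valid
(202,231,472): 202+231 ≤ 472 → not valid
3 of the 8 triples form a triangle.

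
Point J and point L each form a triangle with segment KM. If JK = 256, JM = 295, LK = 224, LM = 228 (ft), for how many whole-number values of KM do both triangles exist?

From triangle JKM: 39 < KM < 551.
From triangle LKM: 4 < KM < 452.
Intersection: 39 < KM < 452, so integers 40 through 451: 412 values.

412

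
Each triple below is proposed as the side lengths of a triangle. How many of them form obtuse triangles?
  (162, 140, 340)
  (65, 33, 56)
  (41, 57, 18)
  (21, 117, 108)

2

(162,140,340): 140+162 ≤ 340, not a triangle
(65,33,56): 33²+56² = 4225 = 65² → right
(41,57,18): 18²+41² = 2005 < 3249 = 57² → obtuse
(21,117,108): 21²+108² = 12105 < 13689 = 117² → obtuse
2 of the 4 are obtuse.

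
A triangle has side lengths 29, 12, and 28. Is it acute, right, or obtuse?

acute

Compare the square of the longest side to the sum of squares of the other two: 12² + 28² = 928 > 841 = 29².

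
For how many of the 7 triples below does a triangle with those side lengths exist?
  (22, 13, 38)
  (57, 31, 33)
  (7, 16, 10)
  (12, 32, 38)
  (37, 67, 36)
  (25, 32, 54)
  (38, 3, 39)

6

(13,22,38): 13+22 ≤ 38 → not valid
(31,33,57): 31+33 > 57 → valid
(7,10,16): 7+10 > 16 → valid
(12,32,38): 12+32 > 38 → valid
(36,37,67): 36+37 > 67 → valid
(25,32,54): 25+32 > 54 → valid
(3,38,39): 3+38 > 39 → valid
6 of the 7 triples form a triangle.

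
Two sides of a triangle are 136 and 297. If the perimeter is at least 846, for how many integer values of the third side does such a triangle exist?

Triangle inequality: 161 < x < 433. Perimeter ≥ 846 gives x ≥ 846 − 136 − 297 = 413.
So 413 ≤ x < 433; integers 413 through 432: 20 values.

20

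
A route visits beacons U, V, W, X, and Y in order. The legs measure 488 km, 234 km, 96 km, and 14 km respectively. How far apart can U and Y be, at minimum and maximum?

The maximum is all hops collinear in one direction: 488 + 234 + 96 + 14 = 832.
The longest hop is 488; the others sum to 344. Folding the others back against it leaves at least 488 − 344 = 144.

144 ≤ UY ≤ 832 km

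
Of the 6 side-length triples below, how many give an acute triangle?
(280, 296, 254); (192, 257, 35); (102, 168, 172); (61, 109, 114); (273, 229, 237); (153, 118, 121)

(280,296,254): 254²+280² = 142916 > 87616 = 296² → acute
(192,257,35): 35+192 ≤ 257, not a triangle
(102,168,172): 102²+168² = 38628 > 29584 = 172² → acute
(61,109,114): 61²+109² = 15602 > 12996 = 114² → acute
(273,229,237): 229²+237² = 108610 > 74529 = 273² → acute
(153,118,121): 118²+121² = 28565 > 23409 = 153² → acute
5 of the 6 are acute.

5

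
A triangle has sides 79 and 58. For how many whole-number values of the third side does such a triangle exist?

115

The third side lies in the open interval (21, 137).
Integers from 22 to 136 inclusive: 136 − 22 + 1 = 115.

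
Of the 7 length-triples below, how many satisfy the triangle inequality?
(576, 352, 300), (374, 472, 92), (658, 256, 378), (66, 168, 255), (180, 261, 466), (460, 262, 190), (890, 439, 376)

1

(300,352,576): 300+352 > 576 → valid
(92,374,472): 92+374 ≤ 472 → not valid
(256,378,658): 256+378 ≤ 658 → not valid
(66,168,255): 66+168 ≤ 255 → not valid
(180,261,466): 180+261 ≤ 466 → not valid
(190,262,460): 190+262 ≤ 460 → not valid
(376,439,890): 376+439 ≤ 890 → not valid
1 of the 7 triples forms a triangle.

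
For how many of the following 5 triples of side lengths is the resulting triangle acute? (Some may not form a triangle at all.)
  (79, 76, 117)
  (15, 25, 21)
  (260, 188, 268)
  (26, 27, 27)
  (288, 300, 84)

(79,76,117): 76²+79² = 12017 < 13689 = 117² → obtuse
(15,25,21): 15²+21² = 666 > 625 = 25² → acute
(260,188,268): 188²+260² = 102944 > 71824 = 268² → acute
(26,27,27): 26²+27² = 1405 > 729 = 27² → acute
(288,300,84): 84²+288² = 90000 = 300² → right
3 of the 5 are acute.

3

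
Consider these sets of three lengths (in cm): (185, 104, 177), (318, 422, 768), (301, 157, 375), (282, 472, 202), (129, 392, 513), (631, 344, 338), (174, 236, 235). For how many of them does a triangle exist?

(104,177,185): 104+177 > 185 → valid
(318,422,768): 318+422 ≤ 768 → not valid
(157,301,375): 157+301 > 375 → valid
(202,282,472): 202+282 > 472 → valid
(129,392,513): 129+392 > 513 → valid
(338,344,631): 338+344 > 631 → valid
(174,235,236): 174+235 > 236 → valid
6 of the 7 triples form a triangle.

6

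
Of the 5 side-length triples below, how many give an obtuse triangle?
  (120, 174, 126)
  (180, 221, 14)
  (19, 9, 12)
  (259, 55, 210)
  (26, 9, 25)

(120,174,126): 120²+126² = 30276 = 174² → right
(180,221,14): 14+180 ≤ 221, not a triangle
(19,9,12): 9²+12² = 225 < 361 = 19² → obtuse
(259,55,210): 55²+210² = 47125 < 67081 = 259² → obtuse
(26,9,25): 9²+25² = 706 > 676 = 26² → acute
2 of the 5 are obtuse.

2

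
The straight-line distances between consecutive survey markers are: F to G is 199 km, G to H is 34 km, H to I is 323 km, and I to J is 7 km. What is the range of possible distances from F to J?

The maximum is all hops collinear in one direction: 199 + 34 + 323 + 7 = 563.
The longest hop is 323; the others sum to 240. Folding the others back against it leaves at least 323 − 240 = 83.

83 ≤ FJ ≤ 563 km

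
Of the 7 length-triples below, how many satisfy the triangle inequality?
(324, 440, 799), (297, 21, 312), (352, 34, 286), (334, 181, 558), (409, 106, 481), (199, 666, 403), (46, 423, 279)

2

(324,440,799): 324+440 ≤ 799 → not valid
(21,297,312): 21+297 > 312 → valid
(34,286,352): 34+286 ≤ 352 → not valid
(181,334,558): 181+334 ≤ 558 → not valid
(106,409,481): 106+409 > 481 → valid
(199,403,666): 199+403 ≤ 666 → not valid
(46,279,423): 46+279 ≤ 423 → not valid
2 of the 7 triples form a triangle.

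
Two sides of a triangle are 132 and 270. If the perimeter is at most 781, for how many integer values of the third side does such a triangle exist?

Triangle inequality: 138 < x < 402. Perimeter ≤ 781 gives x ≤ 781 − 132 − 270 = 379.
So 138 < x ≤ 379; integers 139 through 379: 241 values.

241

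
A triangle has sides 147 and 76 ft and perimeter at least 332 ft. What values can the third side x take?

Triangle inequality alone gives 71 < x < 223.
The perimeter condition gives x ≥ 332 − 147 − 76 = 109.
Intersecting the two: 109 ≤ x < 223.

109 ≤ x < 223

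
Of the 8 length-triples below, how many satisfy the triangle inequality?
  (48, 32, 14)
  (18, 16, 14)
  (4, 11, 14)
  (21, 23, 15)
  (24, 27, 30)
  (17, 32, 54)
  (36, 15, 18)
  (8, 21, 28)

(14,32,48): 14+32 ≤ 48 → not valid
(14,16,18): 14+16 > 18 → valid
(4,11,14): 4+11 > 14 → valid
(15,21,23): 15+21 > 23 → valid
(24,27,30): 24+27 > 30 → valid
(17,32,54): 17+32 ≤ 54 → not valid
(15,18,36): 15+18 ≤ 36 → not valid
(8,21,28): 8+21 > 28 → valid
5 of the 8 triples form a triangle.

5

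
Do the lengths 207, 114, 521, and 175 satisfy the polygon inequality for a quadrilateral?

No

For a quadrilateral, each side must be shorter than the sum of the others.
Here the longest side is 521, but the remaining 3 sides sum to only 496.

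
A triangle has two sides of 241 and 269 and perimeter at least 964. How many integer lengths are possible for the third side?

Triangle inequality: 28 < x < 510. Perimeter ≥ 964 gives x ≥ 964 − 241 − 269 = 454.
So 454 ≤ x < 510; integers 454 through 509: 56 values.

56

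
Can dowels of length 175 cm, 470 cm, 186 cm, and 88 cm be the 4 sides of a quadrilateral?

No

For a quadrilateral, each side must be shorter than the sum of the others.
Here the longest side is 470, but the remaining 3 sides sum to only 449.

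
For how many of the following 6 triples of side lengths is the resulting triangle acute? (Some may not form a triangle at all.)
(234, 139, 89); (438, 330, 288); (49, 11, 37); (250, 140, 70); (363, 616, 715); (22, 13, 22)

1

(234,139,89): 89+139 ≤ 234, not a triangle
(438,330,288): 288²+330² = 191844 = 438² → right
(49,11,37): 11+37 ≤ 49, not a triangle
(250,140,70): 70+140 ≤ 250, not a triangle
(363,616,715): 363²+616² = 511225 = 715² → right
(22,13,22): 13²+22² = 653 > 484 = 22² → acute
1 of the 6 is acute.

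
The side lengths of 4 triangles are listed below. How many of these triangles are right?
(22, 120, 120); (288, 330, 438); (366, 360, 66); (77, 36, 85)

3

(22,120,120): 22²+120² = 14884 > 14400 = 120² → acute
(288,330,438): 288²+330² = 191844 = 438² → right
(366,360,66): 66²+360² = 133956 = 366² → right
(77,36,85): 36²+77² = 7225 = 85² → right
3 of the 4 are right.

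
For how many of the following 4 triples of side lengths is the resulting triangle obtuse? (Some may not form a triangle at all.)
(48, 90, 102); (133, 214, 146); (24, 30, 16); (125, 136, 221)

(48,90,102): 48²+90² = 10404 = 102² → right
(133,214,146): 133²+146² = 39005 < 45796 = 214² → obtuse
(24,30,16): 16²+24² = 832 < 900 = 30² → obtuse
(125,136,221): 125²+136² = 34121 < 48841 = 221² → obtuse
3 of the 4 are obtuse.

3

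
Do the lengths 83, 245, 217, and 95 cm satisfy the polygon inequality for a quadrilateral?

Yes

A quadrilateral exists iff every side is shorter than the sum of the others — equivalently, the longest side is less than the sum of the rest.
Longest side 245 < 395 (sum of the remaining 3), so yes.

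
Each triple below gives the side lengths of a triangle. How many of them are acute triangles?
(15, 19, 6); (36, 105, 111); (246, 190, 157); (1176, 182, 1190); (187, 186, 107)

(15,19,6): 6²+15² = 261 < 361 = 19² → obtuse
(36,105,111): 36²+105² = 12321 = 111² → right
(246,190,157): 157²+190² = 60749 > 60516 = 246² → acute
(1176,182,1190): 182²+1176² = 1416100 = 1190² → right
(187,186,107): 107²+186² = 46045 > 34969 = 187² → acute
2 of the 5 are acute.

2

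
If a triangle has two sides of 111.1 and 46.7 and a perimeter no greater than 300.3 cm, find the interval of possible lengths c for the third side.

64.4 < c ≤ 142.5

Triangle inequality alone gives 64.4 < c < 157.8.
The perimeter condition gives c ≤ 300.3 − 111.1 − 46.7 = 142.5.
Intersecting the two: 64.4 < c ≤ 142.5.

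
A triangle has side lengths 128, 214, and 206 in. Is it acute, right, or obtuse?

acute

Compare the square of the longest side to the sum of squares of the other two: 128² + 206² = 58820 > 45796 = 214².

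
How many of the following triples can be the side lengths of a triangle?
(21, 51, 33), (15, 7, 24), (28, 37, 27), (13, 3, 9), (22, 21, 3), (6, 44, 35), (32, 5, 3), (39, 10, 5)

(21,33,51): 21+33 > 51 → valid
(7,15,24): 7+15 ≤ 24 → not valid
(27,28,37): 27+28 > 37 → valid
(3,9,13): 3+9 ≤ 13 → not valid
(3,21,22): 3+21 > 22 → valid
(6,35,44): 6+35 ≤ 44 → not valid
(3,5,32): 3+5 ≤ 32 → not valid
(5,10,39): 5+10 ≤ 39 → not valid
3 of the 8 triples form a triangle.

3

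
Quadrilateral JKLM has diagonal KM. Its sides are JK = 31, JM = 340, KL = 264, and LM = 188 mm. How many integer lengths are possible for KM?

61

From triangle JKM: 309 < KM < 371.
From triangle LKM: 76 < KM < 452.
Intersection: 309 < KM < 371, so integers 310 through 370: 61 values.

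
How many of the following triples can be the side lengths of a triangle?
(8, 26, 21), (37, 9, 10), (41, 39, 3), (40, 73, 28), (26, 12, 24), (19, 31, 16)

(8,21,26): 8+21 > 26 → valid
(9,10,37): 9+10 ≤ 37 → not valid
(3,39,41): 3+39 > 41 → valid
(28,40,73): 28+40 ≤ 73 → not valid
(12,24,26): 12+24 > 26 → valid
(16,19,31): 16+19 > 31 → valid
4 of the 6 triples form a triangle.

4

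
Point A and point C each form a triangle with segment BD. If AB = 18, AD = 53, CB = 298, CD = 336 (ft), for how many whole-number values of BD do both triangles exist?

32

From triangle ABD: 35 < BD < 71.
From triangle CBD: 38 < BD < 634.
Intersection: 38 < BD < 71, so integers 39 through 70: 32 values.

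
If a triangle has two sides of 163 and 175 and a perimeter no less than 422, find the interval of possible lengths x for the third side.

Triangle inequality alone gives 12 < x < 338.
The perimeter condition gives x ≥ 422 − 163 − 175 = 84.
Intersecting the two: 84 ≤ x < 338.

84 ≤ x < 338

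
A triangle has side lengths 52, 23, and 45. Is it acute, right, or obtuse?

Compare the square of the longest side to the sum of squares of the other two: 23² + 45² = 2554 < 2704 = 52².

obtuse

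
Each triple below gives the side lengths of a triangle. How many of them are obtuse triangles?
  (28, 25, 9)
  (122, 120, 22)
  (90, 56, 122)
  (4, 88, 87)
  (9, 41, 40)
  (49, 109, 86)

(28,25,9): 9²+25² = 706 < 784 = 28² → obtuse
(122,120,22): 22²+120² = 14884 = 122² → right
(90,56,122): 56²+90² = 11236 < 14884 = 122² → obtuse
(4,88,87): 4²+87² = 7585 < 7744 = 88² → obtuse
(9,41,40): 9²+40² = 1681 = 41² → right
(49,109,86): 49²+86² = 9797 < 11881 = 109² → obtuse
4 of the 6 are obtuse.

4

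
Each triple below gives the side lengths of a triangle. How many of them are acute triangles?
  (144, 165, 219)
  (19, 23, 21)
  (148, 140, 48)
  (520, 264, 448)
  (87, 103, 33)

1

(144,165,219): 144²+165² = 47961 = 219² → right
(19,23,21): 19²+21² = 802 > 529 = 23² → acute
(148,140,48): 48²+140² = 21904 = 148² → right
(520,264,448): 264²+448² = 270400 = 520² → right
(87,103,33): 33²+87² = 8658 < 10609 = 103² → obtuse
1 of the 5 is acute.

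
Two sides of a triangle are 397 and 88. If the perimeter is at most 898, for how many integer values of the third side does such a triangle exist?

Triangle inequality: 309 < x < 485. Perimeter ≤ 898 gives x ≤ 898 − 397 − 88 = 413.
So 309 < x ≤ 413; integers 310 through 413: 104 values.

104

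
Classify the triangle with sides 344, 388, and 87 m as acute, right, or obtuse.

Compare the square of the longest side to the sum of squares of the other two: 87² + 344² = 125905 < 150544 = 388².

obtuse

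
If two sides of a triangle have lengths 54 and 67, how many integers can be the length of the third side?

107

The third side lies in the open interval (13, 121).
Integers from 14 to 120 inclusive: 120 − 14 + 1 = 107.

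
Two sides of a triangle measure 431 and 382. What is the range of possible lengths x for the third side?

By the triangle inequality, x must be less than 431 + 382 = 813 and greater than |431 − 382| = 49.

49 < x < 813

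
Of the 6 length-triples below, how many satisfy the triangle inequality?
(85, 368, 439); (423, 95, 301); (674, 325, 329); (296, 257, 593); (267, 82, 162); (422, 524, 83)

(85,368,439): 85+368 > 439 → valid
(95,301,423): 95+301 ≤ 423 → not valid
(325,329,674): 325+329 ≤ 674 → not valid
(257,296,593): 257+296 ≤ 593 → not valid
(82,162,267): 82+162 ≤ 267 → not valid
(83,422,524): 83+422 ≤ 524 → not valid
1 of the 6 triples forms a triangle.

1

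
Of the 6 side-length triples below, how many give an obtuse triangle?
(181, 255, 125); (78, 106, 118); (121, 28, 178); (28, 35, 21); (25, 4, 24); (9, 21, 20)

2

(181,255,125): 125²+181² = 48386 < 65025 = 255² → obtuse
(78,106,118): 78²+106² = 17320 > 13924 = 118² → acute
(121,28,178): 28+121 ≤ 178, not a triangle
(28,35,21): 21²+28² = 1225 = 35² → right
(25,4,24): 4²+24² = 592 < 625 = 25² → obtuse
(9,21,20): 9²+20² = 481 > 441 = 21² → acute
2 of the 6 are obtuse.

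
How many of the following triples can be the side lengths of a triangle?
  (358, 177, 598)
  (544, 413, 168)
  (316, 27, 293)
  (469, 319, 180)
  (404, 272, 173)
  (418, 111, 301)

(177,358,598): 177+358 ≤ 598 → not valid
(168,413,544): 168+413 > 544 → valid
(27,293,316): 27+293 > 316 → valid
(180,319,469): 180+319 > 469 → valid
(173,272,404): 173+272 > 404 → valid
(111,301,418): 111+301 ≤ 418 → not valid
4 of the 6 triples form a triangle.

4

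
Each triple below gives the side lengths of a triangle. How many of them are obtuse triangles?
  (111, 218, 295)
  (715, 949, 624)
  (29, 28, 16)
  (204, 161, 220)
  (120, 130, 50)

1

(111,218,295): 111²+218² = 59845 < 87025 = 295² → obtuse
(715,949,624): 624²+715² = 900601 = 949² → right
(29,28,16): 16²+28² = 1040 > 841 = 29² → acute
(204,161,220): 161²+204² = 67537 > 48400 = 220² → acute
(120,130,50): 50²+120² = 16900 = 130² → right
1 of the 5 is obtuse.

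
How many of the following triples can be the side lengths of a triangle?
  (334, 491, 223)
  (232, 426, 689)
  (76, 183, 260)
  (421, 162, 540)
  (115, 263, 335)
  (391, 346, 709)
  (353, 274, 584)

(223,334,491): 223+334 > 491 → valid
(232,426,689): 232+426 ≤ 689 → not valid
(76,183,260): 76+183 ≤ 260 → not valid
(162,421,540): 162+421 > 540 → valid
(115,263,335): 115+263 > 335 → valid
(346,391,709): 346+391 > 709 → valid
(274,353,584): 274+353 > 584 → valid
5 of the 7 triples form a triangle.

5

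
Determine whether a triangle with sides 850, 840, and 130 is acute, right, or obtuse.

right

Compare the square of the longest side to the sum of squares of the other two: 130² + 840² = 722500 = 850².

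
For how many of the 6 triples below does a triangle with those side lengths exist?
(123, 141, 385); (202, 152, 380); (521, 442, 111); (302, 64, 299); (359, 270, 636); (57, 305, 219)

2

(123,141,385): 123+141 ≤ 385 → not valid
(152,202,380): 152+202 ≤ 380 → not valid
(111,442,521): 111+442 > 521 → valid
(64,299,302): 64+299 > 302 → valid
(270,359,636): 270+359 ≤ 636 → not valid
(57,219,305): 57+219 ≤ 305 → not valid
2 of the 6 triples form a triangle.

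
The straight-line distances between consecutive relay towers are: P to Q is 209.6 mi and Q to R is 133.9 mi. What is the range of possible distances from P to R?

By the triangle inequality, |209.6 − 133.9| ≤ PR ≤ 209.6 + 133.9.

75.7 ≤ PR ≤ 343.5 mi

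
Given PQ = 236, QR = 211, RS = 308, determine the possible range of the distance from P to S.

0 ≤ PS ≤ 755

The maximum is all hops collinear in one direction: 236 + 211 + 308 = 755.
The longest hop is 308; the others sum to 447. Since 308 ≤ 447, the path can fold back on itself completely, so the minimum distance is 0.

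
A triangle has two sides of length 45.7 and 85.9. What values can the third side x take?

By the triangle inequality, x must be less than 45.7 + 85.9 = 131.6 and greater than |45.7 − 85.9| = 40.2.

40.2 < x < 131.6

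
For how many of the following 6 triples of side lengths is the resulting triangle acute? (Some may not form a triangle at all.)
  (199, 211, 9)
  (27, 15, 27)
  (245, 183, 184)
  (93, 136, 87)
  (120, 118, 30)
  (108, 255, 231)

(199,211,9): 9+199 ≤ 211, not a triangle
(27,15,27): 15²+27² = 954 > 729 = 27² → acute
(245,183,184): 183²+184² = 67345 > 60025 = 245² → acute
(93,136,87): 87²+93² = 16218 < 18496 = 136² → obtuse
(120,118,30): 30²+118² = 14824 > 14400 = 120² → acute
(108,255,231): 108²+231² = 65025 = 255² → right
3 of the 6 are acute.

3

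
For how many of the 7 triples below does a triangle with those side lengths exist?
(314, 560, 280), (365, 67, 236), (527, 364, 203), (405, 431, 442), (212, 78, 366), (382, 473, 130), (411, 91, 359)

(280,314,560): 280+314 > 560 → valid
(67,236,365): 67+236 ≤ 365 → not valid
(203,364,527): 203+364 > 527 → valid
(405,431,442): 405+431 > 442 → valid
(78,212,366): 78+212 ≤ 366 → not valid
(130,382,473): 130+382 > 473 → valid
(91,359,411): 91+359 > 411 → valid
5 of the 7 triples form a triangle.

5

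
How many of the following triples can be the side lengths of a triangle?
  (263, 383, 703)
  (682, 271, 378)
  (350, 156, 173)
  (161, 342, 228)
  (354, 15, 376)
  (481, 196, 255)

1

(263,383,703): 263+383 ≤ 703 → not valid
(271,378,682): 271+378 ≤ 682 → not valid
(156,173,350): 156+173 ≤ 350 → not valid
(161,228,342): 161+228 > 342 → valid
(15,354,376): 15+354 ≤ 376 → not valid
(196,255,481): 196+255 ≤ 481 → not valid
1 of the 6 triples forms a triangle.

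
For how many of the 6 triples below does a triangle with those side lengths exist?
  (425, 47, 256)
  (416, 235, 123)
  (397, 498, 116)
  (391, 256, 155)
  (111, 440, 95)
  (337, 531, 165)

(47,256,425): 47+256 ≤ 425 → not valid
(123,235,416): 123+235 ≤ 416 → not valid
(116,397,498): 116+397 > 498 → valid
(155,256,391): 155+256 > 391 → valid
(95,111,440): 95+111 ≤ 440 → not valid
(165,337,531): 165+337 ≤ 531 → not valid
2 of the 6 triples form a triangle.

2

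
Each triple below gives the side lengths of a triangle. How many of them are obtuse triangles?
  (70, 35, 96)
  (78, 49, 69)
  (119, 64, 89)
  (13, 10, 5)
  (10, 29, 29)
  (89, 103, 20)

(70,35,96): 35²+70² = 6125 < 9216 = 96² → obtuse
(78,49,69): 49²+69² = 7162 > 6084 = 78² → acute
(119,64,89): 64²+89² = 12017 < 14161 = 119² → obtuse
(13,10,5): 5²+10² = 125 < 169 = 13² → obtuse
(10,29,29): 10²+29² = 941 > 841 = 29² → acute
(89,103,20): 20²+89² = 8321 < 10609 = 103² → obtuse
4 of the 6 are obtuse.

4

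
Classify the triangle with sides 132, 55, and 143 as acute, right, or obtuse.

Compare the square of the longest side to the sum of squares of the other two: 55² + 132² = 20449 = 143².

right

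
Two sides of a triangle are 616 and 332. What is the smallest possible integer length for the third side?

285

The third side must be strictly greater than |616 − 332| = 284.
The smallest integer above 284 is 285.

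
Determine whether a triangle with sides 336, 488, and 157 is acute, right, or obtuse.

obtuse

Compare the square of the longest side to the sum of squares of the other two: 157² + 336² = 137545 < 238144 = 488².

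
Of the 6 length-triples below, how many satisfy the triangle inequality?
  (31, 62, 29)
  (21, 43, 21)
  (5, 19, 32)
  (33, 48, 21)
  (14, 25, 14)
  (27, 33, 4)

(29,31,62): 29+31 ≤ 62 → not valid
(21,21,43): 21+21 ≤ 43 → not valid
(5,19,32): 5+19 ≤ 32 → not valid
(21,33,48): 21+33 > 48 → valid
(14,14,25): 14+14 > 25 → valid
(4,27,33): 4+27 ≤ 33 → not valid
2 of the 6 triples form a triangle.

2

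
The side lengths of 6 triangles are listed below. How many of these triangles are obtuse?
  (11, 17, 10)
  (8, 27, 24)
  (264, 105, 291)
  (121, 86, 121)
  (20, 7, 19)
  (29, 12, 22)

(11,17,10): 10²+11² = 221 < 289 = 17² → obtuse
(8,27,24): 8²+24² = 640 < 729 = 27² → obtuse
(264,105,291): 105²+264² = 80721 < 84681 = 291² → obtuse
(121,86,121): 86²+121² = 22037 > 14641 = 121² → acute
(20,7,19): 7²+19² = 410 > 400 = 20² → acute
(29,12,22): 12²+22² = 628 < 841 = 29² → obtuse
4 of the 6 are obtuse.

4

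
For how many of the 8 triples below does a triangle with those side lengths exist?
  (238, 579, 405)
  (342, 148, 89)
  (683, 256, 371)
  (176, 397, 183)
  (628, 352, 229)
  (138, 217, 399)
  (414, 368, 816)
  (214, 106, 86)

(238,405,579): 238+405 > 579 → valid
(89,148,342): 89+148 ≤ 342 → not valid
(256,371,683): 256+371 ≤ 683 → not valid
(176,183,397): 176+183 ≤ 397 → not valid
(229,352,628): 229+352 ≤ 628 → not valid
(138,217,399): 138+217 ≤ 399 → not valid
(368,414,816): 368+414 ≤ 816 → not valid
(86,106,214): 86+106 ≤ 214 → not valid
1 of the 8 triples forms a triangle.

1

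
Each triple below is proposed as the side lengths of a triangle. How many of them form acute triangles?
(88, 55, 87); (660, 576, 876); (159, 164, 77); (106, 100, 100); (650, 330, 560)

3

(88,55,87): 55²+87² = 10594 > 7744 = 88² → acute
(660,576,876): 576²+660² = 767376 = 876² → right
(159,164,77): 77²+159² = 31210 > 26896 = 164² → acute
(106,100,100): 100²+100² = 20000 > 11236 = 106² → acute
(650,330,560): 330²+560² = 422500 = 650² → right
3 of the 5 are acute.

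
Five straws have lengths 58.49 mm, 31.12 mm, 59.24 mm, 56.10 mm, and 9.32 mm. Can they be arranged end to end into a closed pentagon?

Yes

A pentagon exists iff every side is shorter than the sum of the others — equivalently, the longest side is less than the sum of the rest.
Longest side 59.24 < 155.03 (sum of the remaining 4), so yes.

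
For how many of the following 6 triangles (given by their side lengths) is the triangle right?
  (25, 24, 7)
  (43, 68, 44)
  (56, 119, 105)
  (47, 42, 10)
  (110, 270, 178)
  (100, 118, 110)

2

(25,24,7): 7²+24² = 625 = 25² → right
(43,68,44): 43²+44² = 3785 < 4624 = 68² → obtuse
(56,119,105): 56²+105² = 14161 = 119² → right
(47,42,10): 10²+42² = 1864 < 2209 = 47² → obtuse
(110,270,178): 110²+178² = 43784 < 72900 = 270² → obtuse
(100,118,110): 100²+110² = 22100 > 13924 = 118² → acute
2 of the 6 are right.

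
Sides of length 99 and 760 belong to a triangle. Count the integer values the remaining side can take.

197

The third side lies in the open interval (661, 859).
Integers from 662 to 858 inclusive: 858 − 662 + 1 = 197.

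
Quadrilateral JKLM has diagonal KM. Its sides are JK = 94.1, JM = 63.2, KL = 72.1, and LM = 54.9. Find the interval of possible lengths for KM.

From triangle JKM: |94.1 − 63.2| < KM < 94.1 + 63.2, i.e. 30.9 < KM < 157.3.
From triangle LKM: 17.2 < KM < 127.0.
Both must hold, so KM lies in the intersection.

30.9 < KM < 127.0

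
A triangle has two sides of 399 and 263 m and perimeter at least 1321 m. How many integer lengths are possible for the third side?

Triangle inequality: 136 < x < 662. Perimeter ≥ 1321 gives x ≥ 1321 − 399 − 263 = 659.
So 659 ≤ x < 662; integers 659 through 661: 3 values.

3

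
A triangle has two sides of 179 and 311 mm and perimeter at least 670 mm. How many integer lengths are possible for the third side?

Triangle inequality: 132 < x < 490. Perimeter ≥ 670 gives x ≥ 670 − 179 − 311 = 180.
So 180 ≤ x < 490; integers 180 through 489: 310 values.

310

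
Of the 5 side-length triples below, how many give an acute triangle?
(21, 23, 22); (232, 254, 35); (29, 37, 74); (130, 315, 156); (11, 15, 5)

(21,23,22): 21²+22² = 925 > 529 = 23² → acute
(232,254,35): 35²+232² = 55049 < 64516 = 254² → obtuse
(29,37,74): 29+37 ≤ 74, not a triangle
(130,315,156): 130+156 ≤ 315, not a triangle
(11,15,5): 5²+11² = 146 < 225 = 15² → obtuse
1 of the 5 is acute.

1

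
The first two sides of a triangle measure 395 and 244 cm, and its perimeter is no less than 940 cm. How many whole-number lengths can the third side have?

Triangle inequality: 151 < x < 639. Perimeter ≥ 940 gives x ≥ 940 − 395 − 244 = 301.
So 301 ≤ x < 639; integers 301 through 638: 338 values.

338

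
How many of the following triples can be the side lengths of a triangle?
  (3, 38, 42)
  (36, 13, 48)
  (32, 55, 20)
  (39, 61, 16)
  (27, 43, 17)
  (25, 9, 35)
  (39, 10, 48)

3

(3,38,42): 3+38 ≤ 42 → not valid
(13,36,48): 13+36 > 48 → valid
(20,32,55): 20+32 ≤ 55 → not valid
(16,39,61): 16+39 ≤ 61 → not valid
(17,27,43): 17+27 > 43 → valid
(9,25,35): 9+25 ≤ 35 → not valid
(10,39,48): 10+39 > 48 → valid
3 of the 7 triples form a triangle.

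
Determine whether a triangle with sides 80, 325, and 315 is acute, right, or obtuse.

right

Compare the square of the longest side to the sum of squares of the other two: 80² + 315² = 105625 = 325².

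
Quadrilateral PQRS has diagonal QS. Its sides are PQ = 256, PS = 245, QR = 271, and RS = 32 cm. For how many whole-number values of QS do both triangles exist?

From triangle PQS: 11 < QS < 501.
From triangle RQS: 239 < QS < 303.
Intersection: 239 < QS < 303, so integers 240 through 302: 63 values.

63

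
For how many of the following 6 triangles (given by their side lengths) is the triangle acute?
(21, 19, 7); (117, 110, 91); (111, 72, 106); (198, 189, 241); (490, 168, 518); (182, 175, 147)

4

(21,19,7): 7²+19² = 410 < 441 = 21² → obtuse
(117,110,91): 91²+110² = 20381 > 13689 = 117² → acute
(111,72,106): 72²+106² = 16420 > 12321 = 111² → acute
(198,189,241): 189²+198² = 74925 > 58081 = 241² → acute
(490,168,518): 168²+490² = 268324 = 518² → right
(182,175,147): 147²+175² = 52234 > 33124 = 182² → acute
4 of the 6 are acute.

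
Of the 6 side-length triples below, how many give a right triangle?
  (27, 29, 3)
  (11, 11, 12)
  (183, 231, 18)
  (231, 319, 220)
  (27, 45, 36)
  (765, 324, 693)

3

(27,29,3): 3²+27² = 738 < 841 = 29² → obtuse
(11,11,12): 11²+11² = 242 > 144 = 12² → acute
(183,231,18): 18+183 ≤ 231, not a triangle
(231,319,220): 220²+231² = 101761 = 319² → right
(27,45,36): 27²+36² = 2025 = 45² → right
(765,324,693): 324²+693² = 585225 = 765² → right
3 of the 6 are right.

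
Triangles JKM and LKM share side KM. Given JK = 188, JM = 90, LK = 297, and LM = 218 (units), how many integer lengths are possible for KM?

From triangle JKM: 98 < KM < 278.
From triangle LKM: 79 < KM < 515.
Intersection: 98 < KM < 278, so integers 99 through 277: 179 values.

179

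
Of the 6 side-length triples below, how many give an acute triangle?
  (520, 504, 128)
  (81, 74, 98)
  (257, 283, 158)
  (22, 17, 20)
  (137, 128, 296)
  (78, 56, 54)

3

(520,504,128): 128²+504² = 270400 = 520² → right
(81,74,98): 74²+81² = 12037 > 9604 = 98² → acute
(257,283,158): 158²+257² = 91013 > 80089 = 283² → acute
(22,17,20): 17²+20² = 689 > 484 = 22² → acute
(137,128,296): 128+137 ≤ 296, not a triangle
(78,56,54): 54²+56² = 6052 < 6084 = 78² → obtuse
3 of the 6 are acute.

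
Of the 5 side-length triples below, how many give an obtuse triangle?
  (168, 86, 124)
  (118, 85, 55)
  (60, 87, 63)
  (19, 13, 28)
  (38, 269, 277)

(168,86,124): 86²+124² = 22772 < 28224 = 168² → obtuse
(118,85,55): 55²+85² = 10250 < 13924 = 118² → obtuse
(60,87,63): 60²+63² = 7569 = 87² → right
(19,13,28): 13²+19² = 530 < 784 = 28² → obtuse
(38,269,277): 38²+269² = 73805 < 76729 = 277² → obtuse
4 of the 5 are obtuse.

4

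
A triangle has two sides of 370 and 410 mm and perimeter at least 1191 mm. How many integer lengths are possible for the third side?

Triangle inequality: 40 < x < 780. Perimeter ≥ 1191 gives x ≥ 1191 − 370 − 410 = 411.
So 411 ≤ x < 780; integers 411 through 779: 369 values.

369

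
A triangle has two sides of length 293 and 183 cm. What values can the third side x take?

110 < x < 476

By the triangle inequality, x must be less than 293 + 183 = 476 and greater than |293 − 183| = 110.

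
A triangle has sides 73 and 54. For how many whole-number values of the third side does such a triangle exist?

The third side lies in the open interval (19, 127).
Integers from 20 to 126 inclusive: 126 − 20 + 1 = 107.

107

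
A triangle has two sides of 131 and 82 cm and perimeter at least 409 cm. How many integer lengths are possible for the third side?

Triangle inequality: 49 < x < 213. Perimeter ≥ 409 gives x ≥ 409 − 131 − 82 = 196.
So 196 ≤ x < 213; integers 196 through 212: 17 values.

17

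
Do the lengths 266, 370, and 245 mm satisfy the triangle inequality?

Yes

The longest side is 370, and the other two sum to 511.
Since 511 > 370, the triangle inequality holds.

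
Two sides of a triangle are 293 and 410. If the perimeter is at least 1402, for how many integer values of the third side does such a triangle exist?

Triangle inequality: 117 < x < 703. Perimeter ≥ 1402 gives x ≥ 1402 − 293 − 410 = 699.
So 699 ≤ x < 703; integers 699 through 702: 4 values.

4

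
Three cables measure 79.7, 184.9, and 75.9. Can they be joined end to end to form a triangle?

The longest side is 184.9, but the other two sum to only 155.6.
155.6 < 184.9, so the triangle inequality fails.

No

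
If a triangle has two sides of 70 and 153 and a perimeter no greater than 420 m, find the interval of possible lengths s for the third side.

83 < s ≤ 197 m

Triangle inequality alone gives 83 < s < 223.
The perimeter condition gives s ≤ 420 − 70 − 153 = 197.
Intersecting the two: 83 < s ≤ 197.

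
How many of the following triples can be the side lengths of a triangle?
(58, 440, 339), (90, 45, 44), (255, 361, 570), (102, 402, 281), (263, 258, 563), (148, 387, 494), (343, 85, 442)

2

(58,339,440): 58+339 ≤ 440 → not valid
(44,45,90): 44+45 ≤ 90 → not valid
(255,361,570): 255+361 > 570 → valid
(102,281,402): 102+281 ≤ 402 → not valid
(258,263,563): 258+263 ≤ 563 → not valid
(148,387,494): 148+387 > 494 → valid
(85,343,442): 85+343 ≤ 442 → not valid
2 of the 7 triples form a triangle.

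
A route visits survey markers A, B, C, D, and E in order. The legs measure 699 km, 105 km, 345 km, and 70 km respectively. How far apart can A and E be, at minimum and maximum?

The maximum is all hops collinear in one direction: 699 + 105 + 345 + 70 = 1219.
The longest hop is 699; the others sum to 520. Folding the others back against it leaves at least 699 − 520 = 179.

179 ≤ AE ≤ 1219 km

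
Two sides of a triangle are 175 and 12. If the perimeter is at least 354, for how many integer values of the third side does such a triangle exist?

Triangle inequality: 163 < x < 187. Perimeter ≥ 354 gives x ≥ 354 − 175 − 12 = 167.
So 167 ≤ x < 187; integers 167 through 186: 20 values.

20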